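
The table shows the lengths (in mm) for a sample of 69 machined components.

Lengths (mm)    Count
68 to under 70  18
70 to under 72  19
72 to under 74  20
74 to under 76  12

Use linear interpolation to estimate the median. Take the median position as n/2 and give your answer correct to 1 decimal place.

Cumulative frequencies: 18, 37, 57, 69
n = 69; position = n/2 = 34.5.
This falls in the class 70 to under 72: L = 70, F = 18, f = 19, h = 2.
Median ≈ 70 + ((34.5 − 18) / 19) × 2 = 71.7368

71.7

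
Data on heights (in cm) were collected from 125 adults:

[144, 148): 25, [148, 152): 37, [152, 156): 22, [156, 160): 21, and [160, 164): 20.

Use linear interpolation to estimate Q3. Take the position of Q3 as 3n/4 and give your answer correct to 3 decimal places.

157.857

Cumulative frequencies: 25, 62, 84, 105, 125
n = 125; position = 3n/4 = 93.75.
This falls in the class [156, 160): L = 156, F = 84, f = 21, h = 4.
Upper quartile ≈ 156 + ((93.75 − 84) / 21) × 4 = 157.8571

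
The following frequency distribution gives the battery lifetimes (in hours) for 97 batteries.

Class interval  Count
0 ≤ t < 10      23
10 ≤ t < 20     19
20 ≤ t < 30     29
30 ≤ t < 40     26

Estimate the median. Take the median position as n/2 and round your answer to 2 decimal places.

22.24

Cumulative frequencies: 23, 42, 71, 97
n = 97; position = n/2 = 48.5.
This falls in the class 20 ≤ t < 30: L = 20, F = 42, f = 29, h = 10.
Median ≈ 20 + ((48.5 − 42) / 29) × 10 = 22.2414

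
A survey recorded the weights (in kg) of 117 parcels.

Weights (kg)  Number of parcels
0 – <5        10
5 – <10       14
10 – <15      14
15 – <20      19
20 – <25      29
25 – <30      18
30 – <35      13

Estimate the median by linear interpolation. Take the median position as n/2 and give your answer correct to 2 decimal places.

Cumulative frequencies: 10, 24, 38, 57, 86, 104, 117
n = 117; position = n/2 = 58.5.
This falls in the class 20 – <25: L = 20, F = 57, f = 29, h = 5.
Median ≈ 20 + ((58.5 − 57) / 29) × 5 = 20.2586

20.26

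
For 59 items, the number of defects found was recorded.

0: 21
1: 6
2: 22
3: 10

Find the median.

Cumulative frequencies: 21, 27, 49, 59
n = 59, so the median is the value in position (n+1)/2 = 30.
Position 30 falls at value 2.

2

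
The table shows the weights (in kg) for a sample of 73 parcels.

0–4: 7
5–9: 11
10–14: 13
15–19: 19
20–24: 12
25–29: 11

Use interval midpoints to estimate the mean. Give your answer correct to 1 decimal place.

15.5

Midpoints: 2, 7, 12, 17, 22, 27
Σfm = 7×2 + 11×7 + 13×12 + 19×17 + 12×22 + 11×27 = 1131
n = Σf = 73
Mean = 1131 / 73 = 15.4932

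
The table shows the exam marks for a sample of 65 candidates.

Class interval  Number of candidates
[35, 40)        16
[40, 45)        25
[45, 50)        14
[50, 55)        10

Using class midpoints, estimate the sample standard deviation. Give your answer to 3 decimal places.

5.040

Midpoints: 37.5, 42.5, 47.5, 52.5
n = 65, Σfm = 2852.5, mean = 43.8846
Σfm² = 126806.25
Σf(m − x̄)² = Σfm² − (Σfm)²/n = 126806.25 − 2852.5²/65 = 1625.3846
Sample variance = 1625.3846 / 64 = 25.3966
Standard deviation = √25.3966 = 5.0395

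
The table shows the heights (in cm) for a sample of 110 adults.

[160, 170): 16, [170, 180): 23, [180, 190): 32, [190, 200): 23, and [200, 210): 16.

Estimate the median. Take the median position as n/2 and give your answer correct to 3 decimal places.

Cumulative frequencies: 16, 39, 71, 94, 110
n = 110; position = n/2 = 55.
This falls in the class [180, 190): L = 180, F = 39, f = 32, h = 10.
Median ≈ 180 + ((55 − 39) / 32) × 10 = 185.0000

185.000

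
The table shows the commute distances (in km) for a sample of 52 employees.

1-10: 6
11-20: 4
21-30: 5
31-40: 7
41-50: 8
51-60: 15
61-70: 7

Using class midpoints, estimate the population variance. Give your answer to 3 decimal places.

Midpoints: 5.5, 15.5, 25.5, 35.5, 45.5, 55.5, 65.5
n = 52, Σfm = 2126, mean = 40.8846
Σfm² = 106013
Σf(m − x̄)² = Σfm² − (Σfm)²/n = 106013 − 2126²/52 = 19092.3077
Population variance = 19092.3077 / 52 = 367.1598

367.160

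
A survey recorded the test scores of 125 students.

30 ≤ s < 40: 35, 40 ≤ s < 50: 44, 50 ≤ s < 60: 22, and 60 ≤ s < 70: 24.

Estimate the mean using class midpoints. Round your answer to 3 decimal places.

47.800

Midpoints: 35, 45, 55, 65
Σfm = 35×35 + 44×45 + 22×55 + 24×65 = 5975
n = Σf = 125
Mean = 5975 / 125 = 47.8000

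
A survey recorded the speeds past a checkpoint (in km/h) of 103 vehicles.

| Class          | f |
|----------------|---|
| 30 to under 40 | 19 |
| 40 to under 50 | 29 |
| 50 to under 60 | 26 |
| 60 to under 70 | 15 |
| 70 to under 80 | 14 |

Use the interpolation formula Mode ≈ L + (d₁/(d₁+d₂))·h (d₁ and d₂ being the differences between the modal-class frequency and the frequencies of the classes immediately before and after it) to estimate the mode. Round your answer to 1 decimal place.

Modal class: 40 to under 50 (highest frequency 29).
d₁ = 29 − 19 = 10, d₂ = 29 − 26 = 3
Mode ≈ 40 + (10/(10+3)) × 10 = 40 + 7.6923 = 47.6923

47.7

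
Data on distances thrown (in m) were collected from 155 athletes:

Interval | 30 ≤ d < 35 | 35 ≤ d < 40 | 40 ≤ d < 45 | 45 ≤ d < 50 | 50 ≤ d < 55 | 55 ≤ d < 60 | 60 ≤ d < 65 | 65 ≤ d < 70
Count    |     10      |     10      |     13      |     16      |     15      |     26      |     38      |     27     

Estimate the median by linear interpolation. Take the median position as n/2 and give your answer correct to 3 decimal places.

57.596

Cumulative frequencies: 10, 20, 33, 49, 64, 90, 128, 155
n = 155; position = n/2 = 77.5.
This falls in the class 55 ≤ d < 60: L = 55, F = 64, f = 26, h = 5.
Median ≈ 55 + ((77.5 − 64) / 26) × 5 = 57.5962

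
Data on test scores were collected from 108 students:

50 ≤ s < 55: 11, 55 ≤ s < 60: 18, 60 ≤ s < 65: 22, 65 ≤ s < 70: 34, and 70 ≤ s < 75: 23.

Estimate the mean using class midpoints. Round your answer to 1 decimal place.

64.4

Midpoints: 52.5, 57.5, 62.5, 67.5, 72.5
Σfm = 11×52.5 + 18×57.5 + 22×62.5 + 34×67.5 + 23×72.5 = 6950
n = Σf = 108
Mean = 6950 / 108 = 64.3519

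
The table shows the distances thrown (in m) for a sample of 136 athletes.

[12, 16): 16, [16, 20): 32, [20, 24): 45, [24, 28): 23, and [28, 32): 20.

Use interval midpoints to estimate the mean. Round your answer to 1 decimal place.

Midpoints: 14, 18, 22, 26, 30
Σfm = 16×14 + 32×18 + 45×22 + 23×26 + 20×30 = 2988
n = Σf = 136
Mean = 2988 / 136 = 21.9706

22.0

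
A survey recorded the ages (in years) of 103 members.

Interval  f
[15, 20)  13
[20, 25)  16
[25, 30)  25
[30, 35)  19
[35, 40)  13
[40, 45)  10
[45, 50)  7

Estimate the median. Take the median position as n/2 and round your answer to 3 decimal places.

Cumulative frequencies: 13, 29, 54, 73, 86, 96, 103
n = 103; position = n/2 = 51.5.
This falls in the class [25, 30): L = 25, F = 29, f = 25, h = 5.
Median ≈ 25 + ((51.5 − 29) / 25) × 5 = 29.5000

29.500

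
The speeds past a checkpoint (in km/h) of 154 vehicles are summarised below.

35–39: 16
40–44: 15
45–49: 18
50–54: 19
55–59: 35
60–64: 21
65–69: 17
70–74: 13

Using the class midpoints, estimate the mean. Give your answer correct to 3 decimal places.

54.727

Midpoints: 37, 42, 47, 52, 57, 62, 67, 72
Σfm = 16×37 + 15×42 + 18×47 + 19×52 + 35×57 + 21×62 + 17×67 + 13×72 = 8428
n = Σf = 154
Mean = 8428 / 154 = 54.7273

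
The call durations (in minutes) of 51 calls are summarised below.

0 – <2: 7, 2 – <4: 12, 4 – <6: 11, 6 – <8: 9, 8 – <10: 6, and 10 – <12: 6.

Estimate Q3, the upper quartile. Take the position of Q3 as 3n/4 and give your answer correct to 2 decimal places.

Cumulative frequencies: 7, 19, 30, 39, 45, 51
n = 51; position = 3n/4 = 38.25.
This falls in the class 6 – <8: L = 6, F = 30, f = 9, h = 2.
Upper quartile ≈ 6 + ((38.25 − 30) / 9) × 2 = 7.8333

7.83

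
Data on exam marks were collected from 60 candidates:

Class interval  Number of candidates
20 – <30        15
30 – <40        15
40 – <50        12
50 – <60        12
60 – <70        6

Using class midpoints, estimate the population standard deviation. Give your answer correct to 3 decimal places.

13.143

Midpoints: 25, 35, 45, 55, 65
n = 60, Σfm = 2490, mean = 41.5000
Σfm² = 113700
Σf(m − x̄)² = Σfm² − (Σfm)²/n = 113700 − 2490²/60 = 10365.0000
Population variance = 10365.0000 / 60 = 172.7500
Standard deviation = √172.7500 = 13.1434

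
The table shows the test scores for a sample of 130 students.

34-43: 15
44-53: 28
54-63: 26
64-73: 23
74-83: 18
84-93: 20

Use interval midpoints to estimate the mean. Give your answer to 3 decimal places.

Midpoints: 38.5, 48.5, 58.5, 68.5, 78.5, 88.5
Σfm = 15×38.5 + 28×48.5 + 26×58.5 + 23×68.5 + 18×78.5 + 20×88.5 = 8215
n = Σf = 130
Mean = 8215 / 130 = 63.1923

63.192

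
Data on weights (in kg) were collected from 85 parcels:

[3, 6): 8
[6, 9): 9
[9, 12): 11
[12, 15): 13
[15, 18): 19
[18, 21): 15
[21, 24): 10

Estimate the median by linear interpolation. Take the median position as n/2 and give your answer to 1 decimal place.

15.2

Cumulative frequencies: 8, 17, 28, 41, 60, 75, 85
n = 85; position = n/2 = 42.5.
This falls in the class [15, 18): L = 15, F = 41, f = 19, h = 3.
Median ≈ 15 + ((42.5 − 41) / 19) × 3 = 15.2368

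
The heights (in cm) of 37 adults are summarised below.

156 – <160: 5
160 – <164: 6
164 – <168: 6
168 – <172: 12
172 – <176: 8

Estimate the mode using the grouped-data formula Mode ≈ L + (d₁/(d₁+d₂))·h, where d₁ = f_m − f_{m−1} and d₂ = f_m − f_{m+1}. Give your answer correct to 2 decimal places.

170.40

Modal class: 168 – <172 (highest frequency 12).
d₁ = 12 − 6 = 6, d₂ = 12 − 8 = 4
Mode ≈ 168 + (6/(6+4)) × 4 = 168 + 2.4000 = 170.4000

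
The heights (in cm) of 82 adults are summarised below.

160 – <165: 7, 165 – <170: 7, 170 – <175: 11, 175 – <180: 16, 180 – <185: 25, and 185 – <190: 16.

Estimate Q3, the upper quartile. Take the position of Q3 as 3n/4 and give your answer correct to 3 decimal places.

184.100

Cumulative frequencies: 7, 14, 25, 41, 66, 82
n = 82; position = 3n/4 = 61.5.
This falls in the class 180 – <185: L = 180, F = 41, f = 25, h = 5.
Upper quartile ≈ 180 + ((61.5 − 41) / 25) × 5 = 184.1000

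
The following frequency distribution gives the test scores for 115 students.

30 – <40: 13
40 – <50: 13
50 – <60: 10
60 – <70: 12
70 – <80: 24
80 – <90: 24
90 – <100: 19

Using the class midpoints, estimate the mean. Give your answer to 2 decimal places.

Midpoints: 35, 45, 55, 65, 75, 85, 95
Σfm = 13×35 + 13×45 + 10×55 + 12×65 + 24×75 + 24×85 + 19×95 = 8015
n = Σf = 115
Mean = 8015 / 115 = 69.6957

69.70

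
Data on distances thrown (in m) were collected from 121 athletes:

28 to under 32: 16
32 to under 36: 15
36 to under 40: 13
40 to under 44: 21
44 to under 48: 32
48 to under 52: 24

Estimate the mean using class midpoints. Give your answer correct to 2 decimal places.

Midpoints: 30, 34, 38, 42, 46, 50
Σfm = 16×30 + 15×34 + 13×38 + 21×42 + 32×46 + 24×50 = 5038
n = Σf = 121
Mean = 5038 / 121 = 41.6364

41.64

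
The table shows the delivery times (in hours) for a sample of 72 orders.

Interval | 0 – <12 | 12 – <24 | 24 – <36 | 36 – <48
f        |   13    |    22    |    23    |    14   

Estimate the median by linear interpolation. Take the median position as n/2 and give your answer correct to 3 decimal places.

24.522

Cumulative frequencies: 13, 35, 58, 72
n = 72; position = n/2 = 36.
This falls in the class 24 – <36: L = 24, F = 35, f = 23, h = 12.
Median ≈ 24 + ((36 − 35) / 23) × 12 = 24.5217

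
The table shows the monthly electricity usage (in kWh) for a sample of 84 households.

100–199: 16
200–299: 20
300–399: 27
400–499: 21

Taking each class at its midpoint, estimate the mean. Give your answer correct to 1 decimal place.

312.6

Midpoints: 149.5, 249.5, 349.5, 449.5
Σfm = 16×149.5 + 20×249.5 + 27×349.5 + 21×449.5 = 26258
n = Σf = 84
Mean = 26258 / 84 = 312.5952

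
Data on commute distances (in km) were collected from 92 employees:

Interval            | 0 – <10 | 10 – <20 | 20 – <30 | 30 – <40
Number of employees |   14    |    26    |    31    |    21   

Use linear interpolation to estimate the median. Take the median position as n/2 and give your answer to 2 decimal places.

Cumulative frequencies: 14, 40, 71, 92
n = 92; position = n/2 = 46.
This falls in the class 20 – <30: L = 20, F = 40, f = 31, h = 10.
Median ≈ 20 + ((46 − 40) / 31) × 10 = 21.9355

21.94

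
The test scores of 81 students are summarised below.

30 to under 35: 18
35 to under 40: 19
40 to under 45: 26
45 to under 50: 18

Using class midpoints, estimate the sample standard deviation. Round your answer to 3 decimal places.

Midpoints: 32.5, 37.5, 42.5, 47.5
n = 81, Σfm = 3257.5, mean = 40.2160
Σfm² = 133306.25
Σf(m − x̄)² = Σfm² − (Σfm)²/n = 133306.25 − 3257.5²/81 = 2302.4691
Sample variance = 2302.4691 / 80 = 28.7809
Standard deviation = √28.7809 = 5.3648

5.365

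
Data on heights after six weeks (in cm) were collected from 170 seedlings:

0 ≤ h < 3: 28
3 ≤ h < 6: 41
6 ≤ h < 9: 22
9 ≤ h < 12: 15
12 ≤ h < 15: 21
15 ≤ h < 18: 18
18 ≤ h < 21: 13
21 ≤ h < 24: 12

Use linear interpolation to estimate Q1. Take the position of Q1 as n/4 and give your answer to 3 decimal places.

Cumulative frequencies: 28, 69, 91, 106, 127, 145, 158, 170
n = 170; position = n/4 = 42.5.
This falls in the class 3 ≤ h < 6: L = 3, F = 28, f = 41, h = 3.
Lower quartile ≈ 3 + ((42.5 − 28) / 41) × 3 = 4.0610

4.061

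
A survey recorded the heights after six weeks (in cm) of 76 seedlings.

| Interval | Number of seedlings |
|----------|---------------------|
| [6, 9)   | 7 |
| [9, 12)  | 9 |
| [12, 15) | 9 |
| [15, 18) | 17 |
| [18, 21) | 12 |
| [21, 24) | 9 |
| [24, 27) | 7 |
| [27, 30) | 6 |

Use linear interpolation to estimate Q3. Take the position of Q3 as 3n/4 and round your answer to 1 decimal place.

Cumulative frequencies: 7, 16, 25, 42, 54, 63, 70, 76
n = 76; position = 3n/4 = 57.
This falls in the class [21, 24): L = 21, F = 54, f = 9, h = 3.
Upper quartile ≈ 21 + ((57 − 54) / 9) × 3 = 22.0000

22.0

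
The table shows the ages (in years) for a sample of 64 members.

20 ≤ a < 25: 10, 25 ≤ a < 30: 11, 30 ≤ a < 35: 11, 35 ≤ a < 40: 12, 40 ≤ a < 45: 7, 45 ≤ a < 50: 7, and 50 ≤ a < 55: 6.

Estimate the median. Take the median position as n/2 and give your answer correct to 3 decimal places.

Cumulative frequencies: 10, 21, 32, 44, 51, 58, 64
n = 64; position = n/2 = 32.
This falls in the class 30 ≤ a < 35: L = 30, F = 21, f = 11, h = 5.
Median ≈ 30 + ((32 − 21) / 11) × 5 = 35.0000

35.000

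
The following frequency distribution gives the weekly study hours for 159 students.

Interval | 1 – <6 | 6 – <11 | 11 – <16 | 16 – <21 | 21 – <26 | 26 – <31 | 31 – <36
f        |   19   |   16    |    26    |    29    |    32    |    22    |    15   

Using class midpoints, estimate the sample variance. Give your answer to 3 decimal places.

81.610

Midpoints: 3.5, 8.5, 13.5, 18.5, 23.5, 28.5, 33.5
n = 159, Σfm = 2971.5, mean = 18.6887
Σfm² = 68427.75
Σf(m − x̄)² = Σfm² − (Σfm)²/n = 68427.75 − 2971.5²/159 = 12894.3396
Sample variance = 12894.3396 / 158 = 81.6097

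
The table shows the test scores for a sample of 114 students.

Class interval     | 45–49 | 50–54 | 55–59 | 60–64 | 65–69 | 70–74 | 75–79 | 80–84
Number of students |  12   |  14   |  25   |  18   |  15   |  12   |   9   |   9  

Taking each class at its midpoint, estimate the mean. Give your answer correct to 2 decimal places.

Midpoints: 47, 52, 57, 62, 67, 72, 77, 82
Σfm = 12×47 + 14×52 + 25×57 + 18×62 + 15×67 + 12×72 + 9×77 + 9×82 = 7133
n = Σf = 114
Mean = 7133 / 114 = 62.5702

62.57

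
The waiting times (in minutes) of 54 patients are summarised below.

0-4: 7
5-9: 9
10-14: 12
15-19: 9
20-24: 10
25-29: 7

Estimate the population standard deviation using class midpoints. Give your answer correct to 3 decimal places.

7.920

Midpoints: 2, 7, 12, 17, 22, 27
n = 54, Σfm = 783, mean = 14.5000
Σfm² = 14741
Σf(m − x̄)² = Σfm² − (Σfm)²/n = 14741 − 783²/54 = 3387.5000
Population variance = 3387.5000 / 54 = 62.7315
Standard deviation = √62.7315 = 7.9203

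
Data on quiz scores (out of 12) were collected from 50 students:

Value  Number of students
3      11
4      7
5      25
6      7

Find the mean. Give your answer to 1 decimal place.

4.6

Values: 3, 4, 5, 6
Σfx = 11×3 + 7×4 + 25×5 + 7×6 = 228
n = Σf = 50
Mean = 228 / 50 = 4.5600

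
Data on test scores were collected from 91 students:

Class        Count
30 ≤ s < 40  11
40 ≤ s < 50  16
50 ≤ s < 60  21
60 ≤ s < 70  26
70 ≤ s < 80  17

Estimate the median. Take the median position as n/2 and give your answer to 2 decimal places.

Cumulative frequencies: 11, 27, 48, 74, 91
n = 91; position = n/2 = 45.5.
This falls in the class 50 ≤ s < 60: L = 50, F = 27, f = 21, h = 10.
Median ≈ 50 + ((45.5 − 27) / 21) × 10 = 58.8095

58.81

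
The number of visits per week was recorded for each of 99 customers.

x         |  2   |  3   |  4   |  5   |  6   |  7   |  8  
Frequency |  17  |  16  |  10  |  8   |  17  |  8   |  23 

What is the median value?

Cumulative frequencies: 17, 33, 43, 51, 68, 76, 99
n = 99, so the median is the value in position (n+1)/2 = 50.
Position 50 falls at value 5.

5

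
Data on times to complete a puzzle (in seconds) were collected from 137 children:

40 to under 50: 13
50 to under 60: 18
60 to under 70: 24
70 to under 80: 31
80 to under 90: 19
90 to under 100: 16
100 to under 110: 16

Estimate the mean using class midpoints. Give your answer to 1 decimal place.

75.0

Midpoints: 45, 55, 65, 75, 85, 95, 105
Σfm = 13×45 + 18×55 + 24×65 + 31×75 + 19×85 + 16×95 + 16×105 = 10275
n = Σf = 137
Mean = 10275 / 137 = 75.0000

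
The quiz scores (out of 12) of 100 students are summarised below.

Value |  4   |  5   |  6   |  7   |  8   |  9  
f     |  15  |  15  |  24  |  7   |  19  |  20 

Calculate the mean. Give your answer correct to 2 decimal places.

6.60

Values: 4, 5, 6, 7, 8, 9
Σfx = 15×4 + 15×5 + 24×6 + 7×7 + 19×8 + 20×9 = 660
n = Σf = 100
Mean = 660 / 100 = 6.6000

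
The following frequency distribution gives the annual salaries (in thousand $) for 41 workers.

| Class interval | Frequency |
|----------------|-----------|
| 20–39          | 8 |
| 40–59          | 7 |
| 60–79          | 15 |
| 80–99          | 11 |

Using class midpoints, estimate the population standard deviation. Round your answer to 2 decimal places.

Midpoints: 29.5, 49.5, 69.5, 89.5
n = 41, Σfm = 2609.5, mean = 63.6463
Σfm² = 184680.25
Σf(m − x̄)² = Σfm² − (Σfm)²/n = 184680.25 − 2609.5²/41 = 18595.1220
Population variance = 18595.1220 / 41 = 453.5396
Standard deviation = √453.5396 = 21.2965

21.30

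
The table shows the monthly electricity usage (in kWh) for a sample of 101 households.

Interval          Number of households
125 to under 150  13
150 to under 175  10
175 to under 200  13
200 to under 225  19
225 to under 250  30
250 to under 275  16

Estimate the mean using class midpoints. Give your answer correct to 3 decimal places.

Midpoints: 137.5, 162.5, 187.5, 212.5, 237.5, 262.5
Σfm = 13×137.5 + 10×162.5 + 13×187.5 + 19×212.5 + 30×237.5 + 16×262.5 = 21212.5
n = Σf = 101
Mean = 21212.5 / 101 = 210.0248

210.025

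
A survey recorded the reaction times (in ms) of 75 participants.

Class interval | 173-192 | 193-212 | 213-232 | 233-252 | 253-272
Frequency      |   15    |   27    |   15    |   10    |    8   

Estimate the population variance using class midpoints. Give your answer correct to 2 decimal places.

Midpoints: 182.5, 202.5, 222.5, 242.5, 262.5
n = 75, Σfm = 16067.5, mean = 214.2333
Σfm² = 3488668.75
Σf(m − x̄)² = Σfm² − (Σfm)²/n = 3488668.75 − 16067.5²/75 = 46474.6667
Population variance = 46474.6667 / 75 = 619.6622

619.66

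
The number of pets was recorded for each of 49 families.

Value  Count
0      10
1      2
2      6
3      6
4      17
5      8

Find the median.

Cumulative frequencies: 10, 12, 18, 24, 41, 49
n = 49, so the median is the value in position (n+1)/2 = 25.
Position 25 falls at value 4.

4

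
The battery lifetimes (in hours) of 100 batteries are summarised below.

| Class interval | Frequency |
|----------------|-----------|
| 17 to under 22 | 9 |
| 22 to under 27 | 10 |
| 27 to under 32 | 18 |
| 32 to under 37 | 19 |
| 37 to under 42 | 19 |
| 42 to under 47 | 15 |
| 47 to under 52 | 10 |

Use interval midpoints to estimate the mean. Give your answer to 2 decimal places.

Midpoints: 19.5, 24.5, 29.5, 34.5, 39.5, 44.5, 49.5
Σfm = 9×19.5 + 10×24.5 + 18×29.5 + 19×34.5 + 19×39.5 + 15×44.5 + 10×49.5 = 3520
n = Σf = 100
Mean = 3520 / 100 = 35.2000

35.20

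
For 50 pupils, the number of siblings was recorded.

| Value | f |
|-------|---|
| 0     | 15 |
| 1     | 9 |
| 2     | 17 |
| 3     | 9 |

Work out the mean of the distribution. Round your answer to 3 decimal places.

Values: 0, 1, 2, 3
Σfx = 15×0 + 9×1 + 17×2 + 9×3 = 70
n = Σf = 50
Mean = 70 / 50 = 1.4000

1.400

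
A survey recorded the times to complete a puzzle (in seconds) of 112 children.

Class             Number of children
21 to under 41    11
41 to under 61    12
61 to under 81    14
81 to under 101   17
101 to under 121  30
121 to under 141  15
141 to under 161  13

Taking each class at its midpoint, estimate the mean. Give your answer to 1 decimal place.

Midpoints: 31, 51, 71, 91, 111, 131, 151
Σfm = 11×31 + 12×51 + 14×71 + 17×91 + 30×111 + 15×131 + 13×151 = 10752
n = Σf = 112
Mean = 10752 / 112 = 96.0000

96.0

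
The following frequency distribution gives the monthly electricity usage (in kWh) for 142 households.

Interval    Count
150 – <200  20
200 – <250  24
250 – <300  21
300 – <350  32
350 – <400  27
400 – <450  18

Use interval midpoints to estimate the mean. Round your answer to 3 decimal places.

Midpoints: 175, 225, 275, 325, 375, 425
Σfm = 20×175 + 24×225 + 21×275 + 32×325 + 27×375 + 18×425 = 42850
n = Σf = 142
Mean = 42850 / 142 = 301.7606

301.761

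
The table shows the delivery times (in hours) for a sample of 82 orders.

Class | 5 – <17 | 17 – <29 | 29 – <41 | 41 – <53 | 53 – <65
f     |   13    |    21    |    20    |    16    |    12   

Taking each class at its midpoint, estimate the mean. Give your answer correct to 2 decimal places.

Midpoints: 11, 23, 35, 47, 59
Σfm = 13×11 + 21×23 + 20×35 + 16×47 + 12×59 = 2786
n = Σf = 82
Mean = 2786 / 82 = 33.9756

33.98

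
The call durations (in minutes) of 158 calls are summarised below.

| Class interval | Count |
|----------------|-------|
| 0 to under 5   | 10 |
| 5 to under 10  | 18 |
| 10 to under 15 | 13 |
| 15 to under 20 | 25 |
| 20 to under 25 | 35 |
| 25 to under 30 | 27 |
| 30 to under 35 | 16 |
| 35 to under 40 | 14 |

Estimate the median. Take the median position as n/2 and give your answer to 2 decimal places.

21.86

Cumulative frequencies: 10, 28, 41, 66, 101, 128, 144, 158
n = 158; position = n/2 = 79.
This falls in the class 20 to under 25: L = 20, F = 66, f = 35, h = 5.
Median ≈ 20 + ((79 − 66) / 35) × 5 = 21.8571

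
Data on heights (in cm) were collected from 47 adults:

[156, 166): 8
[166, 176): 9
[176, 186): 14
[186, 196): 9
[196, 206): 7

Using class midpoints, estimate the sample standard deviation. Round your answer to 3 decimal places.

Midpoints: 161, 171, 181, 191, 201
n = 47, Σfm = 8487, mean = 180.5745
Σfm² = 1540327
Σf(m − x̄)² = Σfm² − (Σfm)²/n = 1540327 − 8487²/47 = 7791.4894
Sample variance = 7791.4894 / 46 = 169.3802
Standard deviation = √169.3802 = 13.0146

13.015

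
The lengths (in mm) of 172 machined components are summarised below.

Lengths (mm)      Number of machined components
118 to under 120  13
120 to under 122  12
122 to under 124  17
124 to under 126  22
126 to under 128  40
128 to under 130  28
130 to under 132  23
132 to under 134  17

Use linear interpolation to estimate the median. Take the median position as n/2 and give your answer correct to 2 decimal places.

127.10

Cumulative frequencies: 13, 25, 42, 64, 104, 132, 155, 172
n = 172; position = n/2 = 86.
This falls in the class 126 to under 128: L = 126, F = 64, f = 40, h = 2.
Median ≈ 126 + ((86 − 64) / 40) × 2 = 127.1000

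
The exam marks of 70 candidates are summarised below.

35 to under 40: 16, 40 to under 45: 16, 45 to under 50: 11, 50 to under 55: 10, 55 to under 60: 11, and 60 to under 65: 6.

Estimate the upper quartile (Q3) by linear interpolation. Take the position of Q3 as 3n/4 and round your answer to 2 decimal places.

54.75

Cumulative frequencies: 16, 32, 43, 53, 64, 70
n = 70; position = 3n/4 = 52.5.
This falls in the class 50 to under 55: L = 50, F = 43, f = 10, h = 5.
Upper quartile ≈ 50 + ((52.5 − 43) / 10) × 5 = 54.7500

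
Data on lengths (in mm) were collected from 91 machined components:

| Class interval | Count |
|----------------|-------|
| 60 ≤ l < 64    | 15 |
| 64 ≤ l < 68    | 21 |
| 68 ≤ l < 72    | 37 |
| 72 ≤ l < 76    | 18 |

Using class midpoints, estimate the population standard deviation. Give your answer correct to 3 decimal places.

Midpoints: 62, 66, 70, 74
n = 91, Σfm = 6238, mean = 68.5495
Σfm² = 429004
Σf(m − x̄)² = Σfm² − (Σfm)²/n = 429004 − 6238²/91 = 1392.5275
Population variance = 1392.5275 / 91 = 15.3025
Standard deviation = √15.3025 = 3.9118

3.912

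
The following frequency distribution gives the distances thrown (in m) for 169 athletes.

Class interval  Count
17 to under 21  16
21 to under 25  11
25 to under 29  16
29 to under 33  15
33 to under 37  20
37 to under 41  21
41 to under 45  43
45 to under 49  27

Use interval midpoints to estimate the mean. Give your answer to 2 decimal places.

36.04

Midpoints: 19, 23, 27, 31, 35, 39, 43, 47
Σfm = 16×19 + 11×23 + 16×27 + 15×31 + 20×35 + 21×39 + 43×43 + 27×47 = 6091
n = Σf = 169
Mean = 6091 / 169 = 36.0414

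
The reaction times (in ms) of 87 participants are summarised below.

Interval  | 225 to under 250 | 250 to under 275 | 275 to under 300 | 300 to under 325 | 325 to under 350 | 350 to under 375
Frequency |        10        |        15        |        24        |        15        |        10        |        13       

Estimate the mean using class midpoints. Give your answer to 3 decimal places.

298.707

Midpoints: 237.5, 262.5, 287.5, 312.5, 337.5, 362.5
Σfm = 10×237.5 + 15×262.5 + 24×287.5 + 15×312.5 + 10×337.5 + 13×362.5 = 25987.5
n = Σf = 87
Mean = 25987.5 / 87 = 298.7069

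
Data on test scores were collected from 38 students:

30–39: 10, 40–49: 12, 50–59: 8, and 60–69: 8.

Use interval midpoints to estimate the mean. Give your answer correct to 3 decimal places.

48.184

Midpoints: 34.5, 44.5, 54.5, 64.5
Σfm = 10×34.5 + 12×44.5 + 8×54.5 + 8×64.5 = 1831
n = Σf = 38
Mean = 1831 / 38 = 48.1842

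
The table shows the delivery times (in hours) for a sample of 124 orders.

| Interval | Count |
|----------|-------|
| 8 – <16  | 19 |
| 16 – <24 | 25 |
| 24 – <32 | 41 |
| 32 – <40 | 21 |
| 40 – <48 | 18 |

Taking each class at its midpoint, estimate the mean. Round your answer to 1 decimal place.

Midpoints: 12, 20, 28, 36, 44
Σfm = 19×12 + 25×20 + 41×28 + 21×36 + 18×44 = 3424
n = Σf = 124
Mean = 3424 / 124 = 27.6129

27.6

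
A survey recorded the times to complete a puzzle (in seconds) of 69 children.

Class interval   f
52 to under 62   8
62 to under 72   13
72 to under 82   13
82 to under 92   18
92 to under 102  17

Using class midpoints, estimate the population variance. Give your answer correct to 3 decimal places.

178.744

Midpoints: 57, 67, 77, 87, 97
n = 69, Σfm = 5543, mean = 80.3333
Σfm² = 457621
Σf(m − x̄)² = Σfm² − (Σfm)²/n = 457621 − 5543²/69 = 12333.3333
Population variance = 12333.3333 / 69 = 178.7440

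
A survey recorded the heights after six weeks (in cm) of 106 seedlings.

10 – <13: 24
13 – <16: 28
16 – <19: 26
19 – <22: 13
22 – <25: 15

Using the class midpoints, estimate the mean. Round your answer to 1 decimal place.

16.6

Midpoints: 11.5, 14.5, 17.5, 20.5, 23.5
Σfm = 24×11.5 + 28×14.5 + 26×17.5 + 13×20.5 + 15×23.5 = 1756
n = Σf = 106
Mean = 1756 / 106 = 16.5660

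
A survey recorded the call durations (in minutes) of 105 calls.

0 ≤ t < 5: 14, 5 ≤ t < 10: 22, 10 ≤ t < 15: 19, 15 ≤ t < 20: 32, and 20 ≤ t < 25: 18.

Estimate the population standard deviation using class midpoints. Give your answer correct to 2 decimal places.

6.53

Midpoints: 2.5, 7.5, 12.5, 17.5, 22.5
n = 105, Σfm = 1402.5, mean = 13.3571
Σfm² = 23206.25
Σf(m − x̄)² = Σfm² − (Σfm)²/n = 23206.25 − 1402.5²/105 = 4472.8571
Population variance = 4472.8571 / 105 = 42.5986
Standard deviation = √42.5986 = 6.5268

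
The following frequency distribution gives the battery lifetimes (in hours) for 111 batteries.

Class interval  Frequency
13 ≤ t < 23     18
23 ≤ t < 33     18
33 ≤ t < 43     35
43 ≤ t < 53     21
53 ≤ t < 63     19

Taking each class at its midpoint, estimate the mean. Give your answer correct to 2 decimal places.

Midpoints: 18, 28, 38, 48, 58
Σfm = 18×18 + 18×28 + 35×38 + 21×48 + 19×58 = 4268
n = Σf = 111
Mean = 4268 / 111 = 38.4505

38.45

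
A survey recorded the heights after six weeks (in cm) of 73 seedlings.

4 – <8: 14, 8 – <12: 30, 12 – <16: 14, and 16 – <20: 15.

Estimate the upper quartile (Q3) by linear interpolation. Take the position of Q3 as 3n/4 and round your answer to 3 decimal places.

15.071

Cumulative frequencies: 14, 44, 58, 73
n = 73; position = 3n/4 = 54.75.
This falls in the class 12 – <16: L = 12, F = 44, f = 14, h = 4.
Upper quartile ≈ 12 + ((54.75 − 44) / 14) × 4 = 15.0714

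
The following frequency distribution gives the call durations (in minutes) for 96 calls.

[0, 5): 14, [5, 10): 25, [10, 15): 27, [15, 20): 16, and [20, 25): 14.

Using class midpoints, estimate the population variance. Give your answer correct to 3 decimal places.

39.624

Midpoints: 2.5, 7.5, 12.5, 17.5, 22.5
n = 96, Σfm = 1155, mean = 12.0312
Σfm² = 17700
Σf(m − x̄)² = Σfm² − (Σfm)²/n = 17700 − 1155²/96 = 3803.9062
Population variance = 3803.9062 / 96 = 39.6240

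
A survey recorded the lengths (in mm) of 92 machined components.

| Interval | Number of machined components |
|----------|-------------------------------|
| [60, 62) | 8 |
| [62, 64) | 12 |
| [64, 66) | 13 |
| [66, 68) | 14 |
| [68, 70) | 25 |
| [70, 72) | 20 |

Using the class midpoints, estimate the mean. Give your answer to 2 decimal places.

Midpoints: 61, 63, 65, 67, 69, 71
Σfm = 8×61 + 12×63 + 13×65 + 14×67 + 25×69 + 20×71 = 6172
n = Σf = 92
Mean = 6172 / 92 = 67.0870

67.09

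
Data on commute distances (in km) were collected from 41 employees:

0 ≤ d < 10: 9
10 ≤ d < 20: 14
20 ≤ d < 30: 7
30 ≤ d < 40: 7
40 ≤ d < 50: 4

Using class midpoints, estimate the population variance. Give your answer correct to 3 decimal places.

Midpoints: 5, 15, 25, 35, 45
n = 41, Σfm = 855, mean = 20.8537
Σfm² = 24425
Σf(m − x̄)² = Σfm² − (Σfm)²/n = 24425 − 855²/41 = 6595.1220
Population variance = 6595.1220 / 41 = 160.8566

160.857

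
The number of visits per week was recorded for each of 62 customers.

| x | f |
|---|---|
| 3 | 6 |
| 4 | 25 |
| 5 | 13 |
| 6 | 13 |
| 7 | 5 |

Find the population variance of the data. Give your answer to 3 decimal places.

Values: 3, 4, 5, 6, 7
n = 62, Σfx = 296, mean = 4.7742
Σfx² = 1492
Σf(x − x̄)² = Σfx² − (Σfx)²/n = 1492 − 296²/62 = 78.8387
Population variance = 78.8387 / 62 = 1.2716

1.272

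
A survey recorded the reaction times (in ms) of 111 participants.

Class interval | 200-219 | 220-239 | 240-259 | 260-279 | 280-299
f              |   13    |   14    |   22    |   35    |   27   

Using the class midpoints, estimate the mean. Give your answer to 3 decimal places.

258.329

Midpoints: 209.5, 229.5, 249.5, 269.5, 289.5
Σfm = 13×209.5 + 14×229.5 + 22×249.5 + 35×269.5 + 27×289.5 = 28674.5
n = Σf = 111
Mean = 28674.5 / 111 = 258.3288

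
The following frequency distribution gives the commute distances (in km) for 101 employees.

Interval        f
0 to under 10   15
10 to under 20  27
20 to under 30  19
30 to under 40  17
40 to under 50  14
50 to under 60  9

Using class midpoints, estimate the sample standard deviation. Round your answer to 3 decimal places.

15.452

Midpoints: 5, 15, 25, 35, 45, 55
n = 101, Σfm = 2675, mean = 26.4851
Σfm² = 94725
Σf(m − x̄)² = Σfm² − (Σfm)²/n = 94725 − 2675²/101 = 23877.2277
Sample variance = 23877.2277 / 100 = 238.7723
Standard deviation = √238.7723 = 15.4523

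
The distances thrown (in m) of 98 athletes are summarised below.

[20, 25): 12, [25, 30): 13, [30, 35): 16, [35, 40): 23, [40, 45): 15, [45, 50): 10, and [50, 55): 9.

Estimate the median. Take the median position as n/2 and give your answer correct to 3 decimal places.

Cumulative frequencies: 12, 25, 41, 64, 79, 89, 98
n = 98; position = n/2 = 49.
This falls in the class [35, 40): L = 35, F = 41, f = 23, h = 5.
Median ≈ 35 + ((49 − 41) / 23) × 5 = 36.7391

36.739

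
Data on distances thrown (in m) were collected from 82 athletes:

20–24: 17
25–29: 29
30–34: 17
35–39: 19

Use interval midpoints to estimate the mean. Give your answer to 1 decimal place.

Midpoints: 22, 27, 32, 37
Σfm = 17×22 + 29×27 + 17×32 + 19×37 = 2404
n = Σf = 82
Mean = 2404 / 82 = 29.3171

29.3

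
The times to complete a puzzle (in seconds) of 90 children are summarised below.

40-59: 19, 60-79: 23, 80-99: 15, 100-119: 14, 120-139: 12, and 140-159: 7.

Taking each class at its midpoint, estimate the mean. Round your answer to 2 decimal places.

89.06

Midpoints: 49.5, 69.5, 89.5, 109.5, 129.5, 149.5
Σfm = 19×49.5 + 23×69.5 + 15×89.5 + 14×109.5 + 12×129.5 + 7×149.5 = 8015
n = Σf = 90
Mean = 8015 / 90 = 89.0556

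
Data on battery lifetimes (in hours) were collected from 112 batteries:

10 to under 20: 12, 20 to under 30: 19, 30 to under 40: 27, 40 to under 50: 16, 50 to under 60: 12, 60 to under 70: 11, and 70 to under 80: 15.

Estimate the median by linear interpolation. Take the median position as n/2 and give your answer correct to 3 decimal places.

Cumulative frequencies: 12, 31, 58, 74, 86, 97, 112
n = 112; position = n/2 = 56.
This falls in the class 30 to under 40: L = 30, F = 31, f = 27, h = 10.
Median ≈ 30 + ((56 − 31) / 27) × 10 = 39.2593

39.259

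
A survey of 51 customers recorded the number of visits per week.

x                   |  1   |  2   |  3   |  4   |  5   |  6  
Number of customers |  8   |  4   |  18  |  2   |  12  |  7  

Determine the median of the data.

Cumulative frequencies: 8, 12, 30, 32, 44, 51
n = 51, so the median is the value in position (n+1)/2 = 26.
Position 26 falls at value 3.

3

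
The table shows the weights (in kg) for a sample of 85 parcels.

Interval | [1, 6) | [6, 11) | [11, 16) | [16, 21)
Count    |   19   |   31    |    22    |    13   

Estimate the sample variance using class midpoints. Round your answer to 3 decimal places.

24.734

Midpoints: 3.5, 8.5, 13.5, 18.5
n = 85, Σfm = 867.5, mean = 10.2059
Σfm² = 10931.25
Σf(m − x̄)² = Σfm² − (Σfm)²/n = 10931.25 − 867.5²/85 = 2077.6471
Sample variance = 2077.6471 / 84 = 24.7339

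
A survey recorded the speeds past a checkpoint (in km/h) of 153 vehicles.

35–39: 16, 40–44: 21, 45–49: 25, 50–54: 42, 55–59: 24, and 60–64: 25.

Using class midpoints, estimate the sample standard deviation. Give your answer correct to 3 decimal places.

Midpoints: 37, 42, 47, 52, 57, 62
n = 153, Σfm = 7751, mean = 50.6601
Σfm² = 401817
Σf(m − x̄)² = Σfm² − (Σfm)²/n = 401817 − 7751²/153 = 9150.3268
Sample variance = 9150.3268 / 152 = 60.1995
Standard deviation = √60.1995 = 7.7588

7.759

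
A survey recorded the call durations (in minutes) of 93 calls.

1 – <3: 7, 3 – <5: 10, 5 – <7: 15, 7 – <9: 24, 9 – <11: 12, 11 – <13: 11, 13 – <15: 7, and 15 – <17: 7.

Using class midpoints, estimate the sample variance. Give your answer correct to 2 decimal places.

14.83

Midpoints: 2, 4, 6, 8, 10, 12, 14, 16
n = 93, Σfm = 798, mean = 8.5806
Σfm² = 8212
Σf(m − x̄)² = Σfm² − (Σfm)²/n = 8212 − 798²/93 = 1364.6452
Sample variance = 1364.6452 / 92 = 14.8331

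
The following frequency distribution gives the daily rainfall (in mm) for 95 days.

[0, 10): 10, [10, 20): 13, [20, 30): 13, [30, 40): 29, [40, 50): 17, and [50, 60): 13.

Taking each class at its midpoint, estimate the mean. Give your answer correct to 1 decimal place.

Midpoints: 5, 15, 25, 35, 45, 55
Σfm = 10×5 + 13×15 + 13×25 + 29×35 + 17×45 + 13×55 = 3065
n = Σf = 95
Mean = 3065 / 95 = 32.2632

32.3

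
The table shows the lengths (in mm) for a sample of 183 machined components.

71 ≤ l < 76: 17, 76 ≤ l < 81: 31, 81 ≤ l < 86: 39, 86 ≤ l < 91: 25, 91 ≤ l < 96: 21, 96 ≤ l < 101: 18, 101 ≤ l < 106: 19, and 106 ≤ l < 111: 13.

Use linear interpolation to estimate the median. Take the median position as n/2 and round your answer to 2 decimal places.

Cumulative frequencies: 17, 48, 87, 112, 133, 151, 170, 183
n = 183; position = n/2 = 91.5.
This falls in the class 86 ≤ l < 91: L = 86, F = 87, f = 25, h = 5.
Median ≈ 86 + ((91.5 − 87) / 25) × 5 = 86.9000

86.90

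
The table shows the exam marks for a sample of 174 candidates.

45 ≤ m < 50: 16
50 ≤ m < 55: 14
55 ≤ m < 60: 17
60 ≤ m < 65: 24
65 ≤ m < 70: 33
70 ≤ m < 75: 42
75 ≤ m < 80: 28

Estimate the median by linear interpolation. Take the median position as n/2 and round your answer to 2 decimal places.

67.42

Cumulative frequencies: 16, 30, 47, 71, 104, 146, 174
n = 174; position = n/2 = 87.
This falls in the class 65 ≤ m < 70: L = 65, F = 71, f = 33, h = 5.
Median ≈ 65 + ((87 − 71) / 33) × 5 = 67.4242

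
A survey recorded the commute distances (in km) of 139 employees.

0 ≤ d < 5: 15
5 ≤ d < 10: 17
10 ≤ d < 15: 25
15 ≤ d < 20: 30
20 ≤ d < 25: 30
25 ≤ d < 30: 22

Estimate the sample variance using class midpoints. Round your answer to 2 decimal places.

61.51

Midpoints: 2.5, 7.5, 12.5, 17.5, 22.5, 27.5
n = 139, Σfm = 2282.5, mean = 16.4209
Σfm² = 45968.75
Σf(m − x̄)² = Σfm² − (Σfm)²/n = 45968.75 − 2282.5²/139 = 8488.1295
Sample variance = 8488.1295 / 138 = 61.5082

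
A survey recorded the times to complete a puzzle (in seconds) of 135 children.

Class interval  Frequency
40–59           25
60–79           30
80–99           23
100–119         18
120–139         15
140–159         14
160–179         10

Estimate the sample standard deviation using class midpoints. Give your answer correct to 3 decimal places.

37.674

Midpoints: 49.5, 69.5, 89.5, 109.5, 129.5, 149.5, 169.5
n = 135, Σfm = 13082.5, mean = 96.9074
Σfm² = 1457983.75
Σf(m − x̄)² = Σfm² − (Σfm)²/n = 1457983.75 − 13082.5²/135 = 190192.5926
Sample variance = 190192.5926 / 134 = 1419.3477
Standard deviation = √1419.3477 = 37.6742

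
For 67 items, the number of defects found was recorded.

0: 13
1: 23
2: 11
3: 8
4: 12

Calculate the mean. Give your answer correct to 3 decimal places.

Values: 0, 1, 2, 3, 4
Σfx = 13×0 + 23×1 + 11×2 + 8×3 + 12×4 = 117
n = Σf = 67
Mean = 117 / 67 = 1.7463

1.746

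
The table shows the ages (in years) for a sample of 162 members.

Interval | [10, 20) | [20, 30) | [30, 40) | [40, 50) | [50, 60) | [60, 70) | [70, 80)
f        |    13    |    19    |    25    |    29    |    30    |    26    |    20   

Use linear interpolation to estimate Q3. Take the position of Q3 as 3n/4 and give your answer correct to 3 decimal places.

Cumulative frequencies: 13, 32, 57, 86, 116, 142, 162
n = 162; position = 3n/4 = 121.5.
This falls in the class [60, 70): L = 60, F = 116, f = 26, h = 10.
Upper quartile ≈ 60 + ((121.5 − 116) / 26) × 10 = 62.1154

62.115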